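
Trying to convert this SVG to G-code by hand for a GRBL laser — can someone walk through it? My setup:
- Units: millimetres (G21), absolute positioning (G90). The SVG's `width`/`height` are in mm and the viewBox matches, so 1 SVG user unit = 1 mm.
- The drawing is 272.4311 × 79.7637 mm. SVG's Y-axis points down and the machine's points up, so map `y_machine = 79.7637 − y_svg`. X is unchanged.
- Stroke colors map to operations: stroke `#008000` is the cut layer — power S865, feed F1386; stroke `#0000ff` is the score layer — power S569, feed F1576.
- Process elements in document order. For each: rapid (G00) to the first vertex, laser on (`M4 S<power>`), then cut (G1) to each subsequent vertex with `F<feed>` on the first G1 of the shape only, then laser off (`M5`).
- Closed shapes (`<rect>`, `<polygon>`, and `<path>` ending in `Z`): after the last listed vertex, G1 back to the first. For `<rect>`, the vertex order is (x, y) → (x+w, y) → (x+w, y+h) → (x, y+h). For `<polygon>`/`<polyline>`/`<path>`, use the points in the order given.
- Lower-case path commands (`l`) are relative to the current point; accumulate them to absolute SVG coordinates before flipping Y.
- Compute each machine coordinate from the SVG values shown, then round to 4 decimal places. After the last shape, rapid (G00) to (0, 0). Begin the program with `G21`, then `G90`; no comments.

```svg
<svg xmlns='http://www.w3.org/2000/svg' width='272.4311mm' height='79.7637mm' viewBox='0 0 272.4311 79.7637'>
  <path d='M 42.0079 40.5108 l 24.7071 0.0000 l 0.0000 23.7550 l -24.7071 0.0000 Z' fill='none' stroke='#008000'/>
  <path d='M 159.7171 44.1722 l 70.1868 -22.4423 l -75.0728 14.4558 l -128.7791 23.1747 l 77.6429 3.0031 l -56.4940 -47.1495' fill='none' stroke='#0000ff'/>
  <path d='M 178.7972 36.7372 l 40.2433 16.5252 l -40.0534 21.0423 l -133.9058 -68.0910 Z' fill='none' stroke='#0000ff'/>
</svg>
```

G21
G90
G00 X42.0079 Y39.2529
M4 S865
G1 X66.7150 Y39.2529 F1386
G1 X66.7150 Y15.4979
G1 X42.0079 Y15.4979
G1 X42.0079 Y39.2529
M5
G00 X159.7171 Y35.5915
M4 S569
G1 X229.9039 Y58.0338 F1576
G1 X154.8311 Y43.5780
G1 X26.0520 Y20.4033
G1 X103.6949 Y17.4002
G1 X47.2009 Y64.5497
M5
G00 X178.7972 Y43.0265
M4 S569
G1 X219.0405 Y26.5013 F1576
G1 X178.9871 Y5.4590
G1 X45.0813 Y73.5500
G1 X178.7972 Y43.0265
M5
G00 X0.0000 Y0.0000

viewBox `0 0 272.4311 79.7637` with mm width/height → 1 unit = 1 mm. Flip: y_m = 79.7637 − y_svg.

**Shape 1** — `<path>` rectangle, stroke `#008000` → cut (S865, F1386). Machine vertices: (42.0079,39.2529) → (66.7150,39.2529) → (66.7150,15.4979) → (42.0079,15.4979) → (42.0079,39.2529). Closed: final G1 returns to the first vertex.

**Shape 2** — `<path>` open polyline, stroke `#0000ff` → score (S569, F1576). Machine vertices: (159.7171,35.5915) → (229.9039,58.0338) → (154.8311,43.5780) → (26.0520,20.4033) → (103.6949,17.4002) → (47.2009,64.5497). Open path.

**Shape 3** — `<path>` closed polygon, stroke `#0000ff` → score (S569, F1576). Machine vertices: (178.7972,43.0265) → (219.0405,26.5013) → (178.9871,5.4590) → (45.0813,73.5500) → (178.7972,43.0265). Closed: final G1 returns to the first vertex.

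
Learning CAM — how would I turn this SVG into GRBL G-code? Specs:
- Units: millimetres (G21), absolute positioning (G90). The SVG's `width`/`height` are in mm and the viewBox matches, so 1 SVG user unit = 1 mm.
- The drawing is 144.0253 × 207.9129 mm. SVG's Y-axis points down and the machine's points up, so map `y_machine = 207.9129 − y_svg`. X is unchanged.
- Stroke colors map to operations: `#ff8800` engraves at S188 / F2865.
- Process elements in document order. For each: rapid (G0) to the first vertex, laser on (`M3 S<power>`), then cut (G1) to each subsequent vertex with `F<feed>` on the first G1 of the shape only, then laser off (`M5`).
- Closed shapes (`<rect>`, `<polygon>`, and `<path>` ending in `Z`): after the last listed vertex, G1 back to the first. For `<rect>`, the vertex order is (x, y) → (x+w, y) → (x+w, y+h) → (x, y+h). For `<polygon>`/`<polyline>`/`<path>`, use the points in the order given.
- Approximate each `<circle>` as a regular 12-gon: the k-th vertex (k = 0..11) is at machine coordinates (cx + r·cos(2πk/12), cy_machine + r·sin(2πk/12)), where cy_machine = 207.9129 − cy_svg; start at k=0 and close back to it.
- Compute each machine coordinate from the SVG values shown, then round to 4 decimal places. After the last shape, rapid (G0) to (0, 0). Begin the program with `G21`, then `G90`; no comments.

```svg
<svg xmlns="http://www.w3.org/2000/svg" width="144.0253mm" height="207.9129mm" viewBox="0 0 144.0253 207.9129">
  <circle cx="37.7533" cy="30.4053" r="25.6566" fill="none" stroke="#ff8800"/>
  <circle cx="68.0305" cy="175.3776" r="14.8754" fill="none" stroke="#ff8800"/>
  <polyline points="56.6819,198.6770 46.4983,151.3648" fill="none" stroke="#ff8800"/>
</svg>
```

viewBox `0 0 144.0253 207.9129` with mm width/height → 1 unit = 1 mm. Flip: y_m = 207.9129 − y_svg.

**Shape 1** — `<circle>` circle, stroke `#ff8800` → engrave (S188, F2865). Machine vertices: (63.4099,177.5076) → (59.9726,190.3359) → (50.5816,199.7269) → (37.7533,203.1642) → (24.9250,199.7269) → (15.5340,190.3359) → (12.0967,177.5076) → (15.5340,164.6793) → (24.9250,155.2883) → (37.7533,151.8510) → (50.5816,155.2883) → (59.9726,164.6793) → (63.4099,177.5076). Closed: final G1 returns to the first vertex.

**Shape 2** — `<circle>` circle, stroke `#ff8800` → engrave (S188, F2865). Machine vertices: (82.9059,32.5353) → (80.9130,39.9730) → (75.4682,45.4178) → (68.0305,47.4107) → (60.5928,45.4178) → (55.1480,39.9730) → (53.1551,32.5353) → (55.1480,25.0976) → (60.5928,19.6528) → (68.0305,17.6599) → (75.4682,19.6528) → (80.9130,25.0976) → (82.9059,32.5353). Closed: final G1 returns to the first vertex.

**Shape 3** — `<polyline>` line segment, stroke `#ff8800` → engrave (S188, F2865). Machine vertices: (56.6819,9.2359) → (46.4983,56.5481). Open path.

G21
G90
G0 X63.4099 Y177.5076
M3 S188
G1 X59.9726 Y190.3359 F2865
G1 X50.5816 Y199.7269
G1 X37.7533 Y203.1642
G1 X24.9250 Y199.7269
G1 X15.5340 Y190.3359
G1 X12.0967 Y177.5076
G1 X15.5340 Y164.6793
G1 X24.9250 Y155.2883
G1 X37.7533 Y151.8510
G1 X50.5816 Y155.2883
G1 X59.9726 Y164.6793
G1 X63.4099 Y177.5076
M5
G0 X82.9059 Y32.5353
M3 S188
G1 X80.9130 Y39.9730 F2865
G1 X75.4682 Y45.4178
G1 X68.0305 Y47.4107
G1 X60.5928 Y45.4178
G1 X55.1480 Y39.9730
G1 X53.1551 Y32.5353
G1 X55.1480 Y25.0976
G1 X60.5928 Y19.6528
G1 X68.0305 Y17.6599
G1 X75.4682 Y19.6528
G1 X80.9130 Y25.0976
G1 X82.9059 Y32.5353
M5
G0 X56.6819 Y9.2359
M3 S188
G1 X46.4983 Y56.5481 F2865
M5
G0 X0.0000 Y0.0000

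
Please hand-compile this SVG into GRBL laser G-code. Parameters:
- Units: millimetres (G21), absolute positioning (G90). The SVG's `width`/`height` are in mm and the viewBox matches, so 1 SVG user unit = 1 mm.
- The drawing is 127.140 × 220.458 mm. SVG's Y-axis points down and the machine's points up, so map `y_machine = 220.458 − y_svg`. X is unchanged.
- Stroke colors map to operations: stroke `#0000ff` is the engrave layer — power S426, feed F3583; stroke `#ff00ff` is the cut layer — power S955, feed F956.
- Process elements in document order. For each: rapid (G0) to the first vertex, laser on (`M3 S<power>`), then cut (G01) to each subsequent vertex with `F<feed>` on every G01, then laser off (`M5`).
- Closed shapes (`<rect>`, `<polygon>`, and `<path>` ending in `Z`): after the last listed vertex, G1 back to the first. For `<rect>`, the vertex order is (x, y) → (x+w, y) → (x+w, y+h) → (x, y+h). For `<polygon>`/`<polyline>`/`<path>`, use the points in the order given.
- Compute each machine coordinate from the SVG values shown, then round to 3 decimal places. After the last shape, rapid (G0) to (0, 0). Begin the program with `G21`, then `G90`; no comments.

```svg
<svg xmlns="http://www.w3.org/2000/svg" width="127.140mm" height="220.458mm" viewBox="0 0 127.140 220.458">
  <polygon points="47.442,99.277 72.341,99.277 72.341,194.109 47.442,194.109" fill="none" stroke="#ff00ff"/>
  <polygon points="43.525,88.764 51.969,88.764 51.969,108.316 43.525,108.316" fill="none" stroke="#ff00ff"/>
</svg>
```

G21
G90
G0 X47.442 Y121.181
M3 S955
G01 X72.341 Y121.181 F956
G01 X72.341 Y26.349 F956
G01 X47.442 Y26.349 F956
G01 X47.442 Y121.181 F956
M5
G0 X43.525 Y131.694
M3 S955
G01 X51.969 Y131.694 F956
G01 X51.969 Y112.142 F956
G01 X43.525 Y112.142 F956
G01 X43.525 Y131.694 F956
M5
G0 X0.000 Y0.000

1 u = 1 mm; y_m = 220.458 − y.

[1] `<polygon>` rectangle, #ff00ff→cut S955 F956: (47.442,121.181) → (72.341,121.181) → (72.341,26.349) → (47.442,26.349) → (47.442,121.181) (closed)

[2] `<polygon>` rectangle, #ff00ff→cut S955 F956: (43.525,131.694) → (51.969,131.694) → (51.969,112.142) → (43.525,112.142) → (43.525,131.694) (closed)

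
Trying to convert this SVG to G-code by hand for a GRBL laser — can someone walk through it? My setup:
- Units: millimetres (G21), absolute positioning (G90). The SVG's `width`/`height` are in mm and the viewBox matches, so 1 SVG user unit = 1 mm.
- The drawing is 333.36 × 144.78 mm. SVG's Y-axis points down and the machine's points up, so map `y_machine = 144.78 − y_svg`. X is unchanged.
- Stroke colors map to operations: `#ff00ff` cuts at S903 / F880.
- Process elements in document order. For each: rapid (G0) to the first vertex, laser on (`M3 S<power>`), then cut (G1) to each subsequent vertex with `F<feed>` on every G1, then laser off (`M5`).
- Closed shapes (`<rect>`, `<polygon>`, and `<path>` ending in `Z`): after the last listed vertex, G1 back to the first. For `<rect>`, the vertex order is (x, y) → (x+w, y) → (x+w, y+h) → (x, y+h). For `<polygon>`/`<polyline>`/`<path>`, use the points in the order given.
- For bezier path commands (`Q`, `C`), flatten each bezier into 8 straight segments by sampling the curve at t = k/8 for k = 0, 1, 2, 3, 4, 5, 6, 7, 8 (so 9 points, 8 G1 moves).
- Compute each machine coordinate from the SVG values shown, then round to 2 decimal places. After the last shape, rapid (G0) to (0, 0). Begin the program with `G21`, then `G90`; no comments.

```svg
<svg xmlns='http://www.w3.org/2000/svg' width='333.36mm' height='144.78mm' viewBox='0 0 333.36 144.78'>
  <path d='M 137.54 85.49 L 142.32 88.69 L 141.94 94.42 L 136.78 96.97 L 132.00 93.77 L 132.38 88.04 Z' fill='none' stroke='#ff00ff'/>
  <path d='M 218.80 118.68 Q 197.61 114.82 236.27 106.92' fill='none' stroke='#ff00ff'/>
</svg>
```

G21
G90
G0 X137.54 Y59.29
M3 S903
G1 X142.32 Y56.09 F880
G1 X141.94 Y50.36 F880
G1 X136.78 Y47.81 F880
G1 X132.00 Y51.01 F880
G1 X132.38 Y56.74 F880
G1 X137.54 Y59.29 F880
M5
G0 X218.80 Y26.10
M3 S903
G1 X214.44 Y27.13 F880
G1 X211.95 Y28.28 F880
G1 X211.32 Y29.56 F880
G1 X212.57 Y30.97 F880
G1 X215.69 Y32.50 F880
G1 X220.68 Y34.16 F880
G1 X227.54 Y35.95 F880
G1 X236.27 Y37.86 F880
M5
G0 X0.00 Y0.00

1 u = 1 mm; y_m = 144.78 − y.

[1] `<path>` regular polygon, #ff00ff→cut S903 F880: (137.54,59.29) → (142.32,56.09) → (141.94,50.36) → (136.78,47.81) → (132.00,51.01) → (132.38,56.74) → (137.54,59.29) (closed)

[2] `<path>` quadratic bezier, #ff00ff→cut S903 F880: (218.80,26.10) → (214.44,27.13) → (211.95,28.28) → (211.32,29.56) → (212.57,30.97) → (215.69,32.50) → (220.68,34.16) → (227.54,35.95) → (236.27,37.86)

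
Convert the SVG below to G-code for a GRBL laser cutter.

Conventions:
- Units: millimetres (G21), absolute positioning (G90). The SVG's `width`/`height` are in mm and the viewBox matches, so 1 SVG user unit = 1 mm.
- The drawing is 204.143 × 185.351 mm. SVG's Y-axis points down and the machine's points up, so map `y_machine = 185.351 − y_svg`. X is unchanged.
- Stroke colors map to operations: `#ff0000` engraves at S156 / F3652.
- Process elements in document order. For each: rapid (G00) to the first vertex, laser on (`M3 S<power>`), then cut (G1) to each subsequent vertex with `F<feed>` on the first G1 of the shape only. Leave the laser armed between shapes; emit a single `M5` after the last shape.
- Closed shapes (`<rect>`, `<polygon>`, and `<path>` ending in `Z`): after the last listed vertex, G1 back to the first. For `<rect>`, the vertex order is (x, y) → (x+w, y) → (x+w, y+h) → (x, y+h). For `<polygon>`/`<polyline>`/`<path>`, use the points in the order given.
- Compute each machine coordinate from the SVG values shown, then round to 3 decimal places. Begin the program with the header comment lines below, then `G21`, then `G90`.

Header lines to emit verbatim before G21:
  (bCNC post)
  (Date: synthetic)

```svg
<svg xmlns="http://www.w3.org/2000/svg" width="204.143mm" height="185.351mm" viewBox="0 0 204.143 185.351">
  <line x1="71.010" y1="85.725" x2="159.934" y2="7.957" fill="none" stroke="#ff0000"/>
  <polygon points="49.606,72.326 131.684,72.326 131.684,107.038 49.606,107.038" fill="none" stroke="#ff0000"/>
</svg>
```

viewBox `0 0 204.143 185.351` with mm width/height → 1 unit = 1 mm. Flip: y_m = 185.351 − y_svg.

**Shape 1** — `<line>` line segment, stroke `#ff0000` → engrave (S156, F3652). Machine vertices: (71.010,99.626) → (159.934,177.394). Open path.

**Shape 2** — `<polygon>` rectangle, stroke `#ff0000` → engrave (S156, F3652). Machine vertices: (49.606,113.025) → (131.684,113.025) → (131.684,78.313) → (49.606,78.313) → (49.606,113.025). Closed: final G1 returns to the first vertex.

(bCNC post)
(Date: synthetic)
G21
G90
G00 X71.010 Y99.626
M3 S156
G1 X159.934 Y177.394 F3652
G00 X49.606 Y113.025
M3 S156
G1 X131.684 Y113.025 F3652
G1 X131.684 Y78.313
G1 X49.606 Y78.313
G1 X49.606 Y113.025
M5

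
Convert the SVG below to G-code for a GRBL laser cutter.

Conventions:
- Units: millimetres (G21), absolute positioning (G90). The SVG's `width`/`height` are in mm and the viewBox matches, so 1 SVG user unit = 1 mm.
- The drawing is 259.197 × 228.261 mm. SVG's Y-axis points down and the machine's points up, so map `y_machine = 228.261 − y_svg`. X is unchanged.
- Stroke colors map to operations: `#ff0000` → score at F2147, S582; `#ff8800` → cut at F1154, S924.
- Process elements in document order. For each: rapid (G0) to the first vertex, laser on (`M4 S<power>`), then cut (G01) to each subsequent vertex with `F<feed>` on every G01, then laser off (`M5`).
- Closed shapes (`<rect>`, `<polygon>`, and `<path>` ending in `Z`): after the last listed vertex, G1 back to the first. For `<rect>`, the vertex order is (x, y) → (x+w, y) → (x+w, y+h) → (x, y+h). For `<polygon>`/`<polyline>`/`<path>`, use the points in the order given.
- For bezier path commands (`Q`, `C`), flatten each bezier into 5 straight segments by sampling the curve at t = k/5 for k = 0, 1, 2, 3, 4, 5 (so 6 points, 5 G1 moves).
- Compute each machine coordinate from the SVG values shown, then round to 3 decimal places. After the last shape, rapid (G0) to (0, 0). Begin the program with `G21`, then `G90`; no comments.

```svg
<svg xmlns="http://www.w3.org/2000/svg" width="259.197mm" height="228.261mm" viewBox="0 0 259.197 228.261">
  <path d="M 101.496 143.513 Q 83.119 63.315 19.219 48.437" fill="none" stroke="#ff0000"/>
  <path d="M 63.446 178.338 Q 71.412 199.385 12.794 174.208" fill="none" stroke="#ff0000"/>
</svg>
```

Since the viewBox matches the mm dimensions, user units are millimetres directly. The only transform is the Y-flip y_m = 228.261 − y_svg.

Shape 1 is a quadratic bezier drawn with `<path>`. Its stroke #ff0000 means score at S582, F2147. After flipping Y the toolpath is (101.496,84.748) → (92.324,114.214) → (79.511,138.455) → (63.055,157.470) → (42.958,171.260) → (19.219,179.824).

Shape 2 is a quadratic bezier drawn with `<path>`. Its stroke #ff0000 means score at S582, F2147. After flipping Y the toolpath is (63.446,49.923) → (63.969,43.353) → (59.165,40.481) → (49.035,41.307) → (33.578,45.831) → (12.794,54.053).

G21
G90
G0 X101.496 Y84.748
M4 S582
G01 X92.324 Y114.214 F2147
G01 X79.511 Y138.455 F2147
G01 X63.055 Y157.470 F2147
G01 X42.958 Y171.260 F2147
G01 X19.219 Y179.824 F2147
M5
G0 X63.446 Y49.923
M4 S582
G01 X63.969 Y43.353 F2147
G01 X59.165 Y40.481 F2147
G01 X49.035 Y41.307 F2147
G01 X33.578 Y45.831 F2147
G01 X12.794 Y54.053 F2147
M5
G0 X0.000 Y0.000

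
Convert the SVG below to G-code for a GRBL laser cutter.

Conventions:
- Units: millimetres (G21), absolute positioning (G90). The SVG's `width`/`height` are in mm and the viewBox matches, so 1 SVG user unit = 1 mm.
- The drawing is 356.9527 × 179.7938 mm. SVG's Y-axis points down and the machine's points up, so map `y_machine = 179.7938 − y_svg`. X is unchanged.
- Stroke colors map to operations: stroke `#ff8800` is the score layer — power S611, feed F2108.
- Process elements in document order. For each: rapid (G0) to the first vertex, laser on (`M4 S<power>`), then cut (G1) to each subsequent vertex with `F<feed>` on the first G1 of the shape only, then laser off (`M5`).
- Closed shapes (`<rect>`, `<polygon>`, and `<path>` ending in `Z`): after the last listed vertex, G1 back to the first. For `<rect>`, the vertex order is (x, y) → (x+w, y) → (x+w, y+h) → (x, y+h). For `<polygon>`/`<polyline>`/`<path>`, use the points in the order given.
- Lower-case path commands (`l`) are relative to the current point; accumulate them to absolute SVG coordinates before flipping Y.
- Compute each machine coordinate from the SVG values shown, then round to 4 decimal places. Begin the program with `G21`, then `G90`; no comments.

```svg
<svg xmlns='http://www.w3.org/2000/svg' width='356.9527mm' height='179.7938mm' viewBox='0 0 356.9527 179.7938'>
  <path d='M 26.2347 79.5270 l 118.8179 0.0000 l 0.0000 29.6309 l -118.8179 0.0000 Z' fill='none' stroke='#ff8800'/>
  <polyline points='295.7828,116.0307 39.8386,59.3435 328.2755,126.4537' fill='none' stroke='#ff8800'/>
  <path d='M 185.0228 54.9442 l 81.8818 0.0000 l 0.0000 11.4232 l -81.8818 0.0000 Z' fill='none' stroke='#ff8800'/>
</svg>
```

Since the viewBox matches the mm dimensions, user units are millimetres directly. The only transform is the Y-flip y_m = 179.7938 − y_svg.

Shape 1 is a rectangle drawn with `<path>`. Its stroke #ff8800 means score at S611, F2108. After flipping Y the toolpath is (26.2347,100.2668) → (145.0526,100.2668) → (145.0526,70.6359) → (26.2347,70.6359) → (26.2347,100.2668), returning to the start.

Shape 2 is a open polyline drawn with `<polyline>`. Its stroke #ff8800 means score at S611, F2108. After flipping Y the toolpath is (295.7828,63.7631) → (39.8386,120.4503) → (328.2755,53.3401).

Shape 3 is a rectangle drawn with `<path>`. Its stroke #ff8800 means score at S611, F2108. After flipping Y the toolpath is (185.0228,124.8496) → (266.9046,124.8496) → (266.9046,113.4264) → (185.0228,113.4264) → (185.0228,124.8496), returning to the start.

G21
G90
G0 X26.2347 Y100.2668
M4 S611
G1 X145.0526 Y100.2668 F2108
G1 X145.0526 Y70.6359
G1 X26.2347 Y70.6359
G1 X26.2347 Y100.2668
M5
G0 X295.7828 Y63.7631
M4 S611
G1 X39.8386 Y120.4503 F2108
G1 X328.2755 Y53.3401
M5
G0 X185.0228 Y124.8496
M4 S611
G1 X266.9046 Y124.8496 F2108
G1 X266.9046 Y113.4264
G1 X185.0228 Y113.4264
G1 X185.0228 Y124.8496
M5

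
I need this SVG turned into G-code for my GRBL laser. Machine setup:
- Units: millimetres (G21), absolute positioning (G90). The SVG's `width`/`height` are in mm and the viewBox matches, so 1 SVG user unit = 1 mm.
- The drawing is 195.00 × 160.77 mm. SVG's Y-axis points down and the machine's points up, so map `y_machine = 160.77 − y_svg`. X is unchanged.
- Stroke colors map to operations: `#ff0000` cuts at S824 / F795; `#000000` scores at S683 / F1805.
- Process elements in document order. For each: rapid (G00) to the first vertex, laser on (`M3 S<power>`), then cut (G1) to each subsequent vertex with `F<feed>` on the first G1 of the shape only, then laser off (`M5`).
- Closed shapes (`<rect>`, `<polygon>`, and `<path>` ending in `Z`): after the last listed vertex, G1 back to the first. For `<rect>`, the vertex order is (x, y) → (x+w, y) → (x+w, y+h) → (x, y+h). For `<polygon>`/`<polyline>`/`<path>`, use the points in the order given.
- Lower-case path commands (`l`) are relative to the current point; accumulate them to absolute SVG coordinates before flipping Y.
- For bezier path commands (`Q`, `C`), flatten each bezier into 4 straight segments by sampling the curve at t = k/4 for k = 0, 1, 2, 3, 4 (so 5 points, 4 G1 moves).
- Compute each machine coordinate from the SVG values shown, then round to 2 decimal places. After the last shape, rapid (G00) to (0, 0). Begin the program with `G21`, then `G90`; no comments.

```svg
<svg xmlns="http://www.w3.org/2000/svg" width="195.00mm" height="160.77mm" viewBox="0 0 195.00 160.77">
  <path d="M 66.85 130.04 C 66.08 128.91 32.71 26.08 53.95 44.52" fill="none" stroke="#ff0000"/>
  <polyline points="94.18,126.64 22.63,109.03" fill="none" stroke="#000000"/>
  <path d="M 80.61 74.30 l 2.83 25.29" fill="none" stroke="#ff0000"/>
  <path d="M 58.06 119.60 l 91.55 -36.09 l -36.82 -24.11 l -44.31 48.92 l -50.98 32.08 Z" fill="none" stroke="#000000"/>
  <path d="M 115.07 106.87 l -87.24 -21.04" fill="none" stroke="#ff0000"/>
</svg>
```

Since the viewBox matches the mm dimensions, user units are millimetres directly. The only transform is the Y-flip y_m = 160.77 − y_svg.

Shape 1 is a cubic bezier drawn with `<path>`. Its stroke #ff0000 means cut at S824, F795. After flipping Y the toolpath is (66.85,30.73) → (61.52,47.16) → (52.15,80.83) → (46.90,110.83) → (53.95,116.25).

Shape 2 is a line segment drawn with `<polyline>`. Its stroke #000000 means score at S683, F1805. After flipping Y the toolpath is (94.18,34.13) → (22.63,51.74).

Shape 3 is a line segment drawn with `<path>`. Its stroke #ff0000 means cut at S824, F795. After flipping Y the toolpath is (80.61,86.47) → (83.44,61.18).

Shape 4 is a closed polygon drawn with `<path>`. Its stroke #000000 means score at S683, F1805. After flipping Y the toolpath is (58.06,41.17) → (149.61,77.26) → (112.79,101.37) → (68.48,52.45) → (17.50,20.37) → (58.06,41.17), returning to the start.

Shape 5 is a line segment drawn with `<path>`. Its stroke #ff0000 means cut at S824, F795. After flipping Y the toolpath is (115.07,53.90) → (27.83,74.94).

G21
G90
G00 X66.85 Y30.73
M3 S824
G1 X61.52 Y47.16 F795
G1 X52.15 Y80.83
G1 X46.90 Y110.83
G1 X53.95 Y116.25
M5
G00 X94.18 Y34.13
M3 S683
G1 X22.63 Y51.74 F1805
M5
G00 X80.61 Y86.47
M3 S824
G1 X83.44 Y61.18 F795
M5
G00 X58.06 Y41.17
M3 S683
G1 X149.61 Y77.26 F1805
G1 X112.79 Y101.37
G1 X68.48 Y52.45
G1 X17.50 Y20.37
G1 X58.06 Y41.17
M5
G00 X115.07 Y53.90
M3 S824
G1 X27.83 Y74.94 F795
M5
G00 X0.00 Y0.00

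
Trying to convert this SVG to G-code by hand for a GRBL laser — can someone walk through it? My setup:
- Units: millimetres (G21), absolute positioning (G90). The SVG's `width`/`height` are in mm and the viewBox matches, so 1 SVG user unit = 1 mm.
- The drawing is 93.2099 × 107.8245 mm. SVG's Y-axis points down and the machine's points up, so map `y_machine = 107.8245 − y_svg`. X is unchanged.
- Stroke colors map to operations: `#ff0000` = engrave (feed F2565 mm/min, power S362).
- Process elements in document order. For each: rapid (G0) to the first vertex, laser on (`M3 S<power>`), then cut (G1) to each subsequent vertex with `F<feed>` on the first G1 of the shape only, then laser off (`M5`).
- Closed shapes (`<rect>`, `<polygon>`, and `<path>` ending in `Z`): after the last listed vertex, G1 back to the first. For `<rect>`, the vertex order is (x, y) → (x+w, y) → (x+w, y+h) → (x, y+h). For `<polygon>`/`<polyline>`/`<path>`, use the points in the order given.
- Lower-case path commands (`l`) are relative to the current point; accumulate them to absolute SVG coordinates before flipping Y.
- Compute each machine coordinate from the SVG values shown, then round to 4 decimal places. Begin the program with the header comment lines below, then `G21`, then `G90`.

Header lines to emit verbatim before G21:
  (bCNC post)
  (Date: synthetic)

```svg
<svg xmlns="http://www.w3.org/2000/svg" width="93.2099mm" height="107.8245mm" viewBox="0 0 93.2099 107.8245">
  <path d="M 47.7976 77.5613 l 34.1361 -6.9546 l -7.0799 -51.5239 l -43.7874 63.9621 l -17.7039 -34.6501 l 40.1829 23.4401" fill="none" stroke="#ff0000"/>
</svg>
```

(bCNC post)
(Date: synthetic)
G21
G90
G0 X47.7976 Y30.2632
M3 S362
G1 X81.9337 Y37.2178 F2565
G1 X74.8538 Y88.7417
G1 X31.0664 Y24.7796
G1 X13.3625 Y59.4297
G1 X53.5454 Y35.9896
M5

1 u = 1 mm; y_m = 107.8245 − y.

[1] `<path>` open polyline, #ff0000→engrave S362 F2565: (47.7976,30.2632) → (81.9337,37.2178) → (74.8538,88.7417) → (31.0664,24.7796) → (13.3625,59.4297) → (53.5454,35.9896)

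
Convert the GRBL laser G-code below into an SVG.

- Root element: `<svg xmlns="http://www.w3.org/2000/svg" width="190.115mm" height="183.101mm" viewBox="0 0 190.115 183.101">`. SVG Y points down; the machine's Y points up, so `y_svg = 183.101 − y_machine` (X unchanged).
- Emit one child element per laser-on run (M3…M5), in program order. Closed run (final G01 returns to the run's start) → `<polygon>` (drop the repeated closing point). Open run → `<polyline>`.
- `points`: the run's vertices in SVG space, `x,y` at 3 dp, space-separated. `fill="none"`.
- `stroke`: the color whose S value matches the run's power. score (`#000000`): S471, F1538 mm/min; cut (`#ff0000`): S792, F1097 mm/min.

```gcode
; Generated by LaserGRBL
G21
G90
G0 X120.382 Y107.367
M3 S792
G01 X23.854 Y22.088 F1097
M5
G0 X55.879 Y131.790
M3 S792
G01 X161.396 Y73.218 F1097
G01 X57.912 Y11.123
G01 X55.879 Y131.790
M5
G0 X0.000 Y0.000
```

Each laser-on run becomes one SVG element. Flip Y back into SVG space with y_svg = 183.101 − y_machine. Every run uses S792, so all elements get stroke `#ff0000` (cut).

Run 1: The run is open, so emit a `<polyline>` with points (Y-flipped): 120.382,75.734 23.854,161.013.

Run 2: The run returns to its start, so emit a `<polygon>` with points (Y-flipped): 55.879,51.311 161.396,109.883 57.912,171.978.

<svg xmlns="http://www.w3.org/2000/svg" width="190.115mm" height="183.101mm" viewBox="0 0 190.115 183.101">
  <polyline points="120.382,75.734 23.854,161.013" fill="none" stroke="#ff0000"/>
  <polygon points="55.879,51.311 161.396,109.883 57.912,171.978" fill="none" stroke="#ff0000"/>
</svg>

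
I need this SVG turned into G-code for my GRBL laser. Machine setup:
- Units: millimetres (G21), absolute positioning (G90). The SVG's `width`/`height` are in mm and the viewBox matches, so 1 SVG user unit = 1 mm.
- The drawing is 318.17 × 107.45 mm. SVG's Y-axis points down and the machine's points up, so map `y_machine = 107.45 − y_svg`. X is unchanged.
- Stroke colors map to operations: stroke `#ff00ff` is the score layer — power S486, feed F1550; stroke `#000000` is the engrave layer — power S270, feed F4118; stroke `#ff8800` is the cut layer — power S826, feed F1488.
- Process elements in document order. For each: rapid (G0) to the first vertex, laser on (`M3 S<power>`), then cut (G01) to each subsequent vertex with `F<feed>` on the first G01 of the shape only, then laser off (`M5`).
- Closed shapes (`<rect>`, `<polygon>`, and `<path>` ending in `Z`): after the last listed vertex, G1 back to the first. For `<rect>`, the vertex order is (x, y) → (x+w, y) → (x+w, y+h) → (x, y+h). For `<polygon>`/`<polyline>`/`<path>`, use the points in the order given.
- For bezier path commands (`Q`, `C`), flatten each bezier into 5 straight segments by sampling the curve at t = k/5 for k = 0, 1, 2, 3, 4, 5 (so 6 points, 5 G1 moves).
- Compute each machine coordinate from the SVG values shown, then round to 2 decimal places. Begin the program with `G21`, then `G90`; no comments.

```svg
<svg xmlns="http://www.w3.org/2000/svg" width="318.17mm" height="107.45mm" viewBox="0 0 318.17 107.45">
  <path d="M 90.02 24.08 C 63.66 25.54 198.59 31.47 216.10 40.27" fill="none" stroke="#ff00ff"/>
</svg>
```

1 u = 1 mm; y_m = 107.45 − y.

[1] `<path>` cubic bezier, #ff00ff→score S486 F1550: (90.02,83.37) → (91.33,81.97) → (117.97,79.57) → (156.56,76.26) → (193.73,72.10) → (216.10,67.18)

G21
G90
G0 X90.02 Y83.37
M3 S486
G01 X91.33 Y81.97 F1550
G01 X117.97 Y79.57
G01 X156.56 Y76.26
G01 X193.73 Y72.10
G01 X216.10 Y67.18
M5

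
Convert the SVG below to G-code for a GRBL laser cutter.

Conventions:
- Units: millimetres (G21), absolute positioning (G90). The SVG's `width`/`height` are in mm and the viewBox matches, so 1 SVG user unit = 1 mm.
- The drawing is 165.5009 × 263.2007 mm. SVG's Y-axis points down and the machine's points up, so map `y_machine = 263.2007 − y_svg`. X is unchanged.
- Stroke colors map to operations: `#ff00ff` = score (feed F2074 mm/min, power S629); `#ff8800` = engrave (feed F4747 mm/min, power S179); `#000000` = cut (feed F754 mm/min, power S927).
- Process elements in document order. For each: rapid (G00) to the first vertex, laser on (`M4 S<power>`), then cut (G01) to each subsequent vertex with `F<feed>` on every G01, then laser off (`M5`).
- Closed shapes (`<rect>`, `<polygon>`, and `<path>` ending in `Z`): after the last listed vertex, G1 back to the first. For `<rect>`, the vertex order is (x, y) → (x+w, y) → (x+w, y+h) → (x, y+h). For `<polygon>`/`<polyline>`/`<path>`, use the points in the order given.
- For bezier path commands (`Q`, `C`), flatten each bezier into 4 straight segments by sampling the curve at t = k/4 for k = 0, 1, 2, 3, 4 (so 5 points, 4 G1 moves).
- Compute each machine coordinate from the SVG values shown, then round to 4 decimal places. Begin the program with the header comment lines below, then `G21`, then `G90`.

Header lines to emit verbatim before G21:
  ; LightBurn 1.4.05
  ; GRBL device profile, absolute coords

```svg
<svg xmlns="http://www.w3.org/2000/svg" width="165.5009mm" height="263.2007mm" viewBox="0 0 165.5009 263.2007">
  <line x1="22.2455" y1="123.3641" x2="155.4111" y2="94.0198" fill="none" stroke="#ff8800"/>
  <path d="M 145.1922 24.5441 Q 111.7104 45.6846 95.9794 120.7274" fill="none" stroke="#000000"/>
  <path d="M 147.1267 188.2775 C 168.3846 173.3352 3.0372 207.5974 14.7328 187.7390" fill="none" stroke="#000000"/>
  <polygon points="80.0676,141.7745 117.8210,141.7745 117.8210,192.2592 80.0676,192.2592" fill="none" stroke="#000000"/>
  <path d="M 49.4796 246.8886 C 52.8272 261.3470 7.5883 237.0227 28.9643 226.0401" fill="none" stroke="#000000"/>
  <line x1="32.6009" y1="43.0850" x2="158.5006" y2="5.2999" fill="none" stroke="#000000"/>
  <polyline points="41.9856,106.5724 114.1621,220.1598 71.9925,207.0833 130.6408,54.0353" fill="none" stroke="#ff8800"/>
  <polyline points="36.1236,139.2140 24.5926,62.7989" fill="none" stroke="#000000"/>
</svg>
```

; LightBurn 1.4.05
; GRBL device profile, absolute coords
G21
G90
G00 X22.2455 Y139.8366
M4 S179
G01 X155.4111 Y169.1809 F4747
M5
G00 X145.1922 Y238.6566
M4 S927
G01 X129.5607 Y224.7175 F754
G01 X116.1481 Y204.0405 F754
G01 X104.9543 Y176.6258 F754
G01 X95.9794 Y142.4733 F754
M5
G00 X147.1267 Y74.9232
M4 S927
G01 X133.7636 Y78.5185 F754
G01 X84.5156 Y73.3489 F754
G01 X33.4747 Y69.1011 F754
G01 X14.7328 Y75.4617 F754
M5
G00 X80.0676 Y121.4262
M4 S927
G01 X117.8210 Y121.4262 F754
G01 X117.8210 Y70.9415 F754
G01 X80.0676 Y70.9415 F754
G01 X80.0676 Y121.4262 F754
M5
G00 X49.4796 Y16.3121
M4 S927
G01 X44.6804 Y11.9256 F754
G01 X32.4613 Y17.1960 F754
G01 X23.6226 Y27.2365 F754
G01 X28.9643 Y37.1606 F754
M5
G00 X32.6009 Y220.1157
M4 S927
G01 X158.5006 Y257.9008 F754
M5
G00 X41.9856 Y156.6283
M4 S179
G01 X114.1621 Y43.0409 F4747
G01 X71.9925 Y56.1174 F4747
G01 X130.6408 Y209.1654 F4747
M5
G00 X36.1236 Y123.9867
M4 S927
G01 X24.5926 Y200.4018 F754
M5

1 u = 1 mm; y_m = 263.2007 − y.

[1] `<line>` line segment, #ff8800→engrave S179 F4747: (22.2455,139.8366) → (155.4111,169.1809)

[2] `<path>` quadratic bezier, #000000→cut S927 F754: (145.1922,238.6566) → (129.5607,224.7175) → (116.1481,204.0405) → (104.9543,176.6258) → (95.9794,142.4733)

[3] `<path>` cubic bezier, #000000→cut S927 F754: (147.1267,74.9232) → (133.7636,78.5185) → (84.5156,73.3489) → (33.4747,69.1011) → (14.7328,75.4617)

[4] `<polygon>` rectangle, #000000→cut S927 F754: (80.0676,121.4262) → (117.8210,121.4262) → (117.8210,70.9415) → (80.0676,70.9415) → (80.0676,121.4262) (closed)

[5] `<path>` cubic bezier, #000000→cut S927 F754: (49.4796,16.3121) → (44.6804,11.9256) → (32.4613,17.1960) → (23.6226,27.2365) → (28.9643,37.1606)

[6] `<line>` line segment, #000000→cut S927 F754: (32.6009,220.1157) → (158.5006,257.9008)

[7] `<polyline>` open polyline, #ff8800→engrave S179 F4747: (41.9856,156.6283) → (114.1621,43.0409) → (71.9925,56.1174) → (130.6408,209.1654)

[8] `<polyline>` line segment, #000000→cut S927 F754: (36.1236,123.9867) → (24.5926,200.4018)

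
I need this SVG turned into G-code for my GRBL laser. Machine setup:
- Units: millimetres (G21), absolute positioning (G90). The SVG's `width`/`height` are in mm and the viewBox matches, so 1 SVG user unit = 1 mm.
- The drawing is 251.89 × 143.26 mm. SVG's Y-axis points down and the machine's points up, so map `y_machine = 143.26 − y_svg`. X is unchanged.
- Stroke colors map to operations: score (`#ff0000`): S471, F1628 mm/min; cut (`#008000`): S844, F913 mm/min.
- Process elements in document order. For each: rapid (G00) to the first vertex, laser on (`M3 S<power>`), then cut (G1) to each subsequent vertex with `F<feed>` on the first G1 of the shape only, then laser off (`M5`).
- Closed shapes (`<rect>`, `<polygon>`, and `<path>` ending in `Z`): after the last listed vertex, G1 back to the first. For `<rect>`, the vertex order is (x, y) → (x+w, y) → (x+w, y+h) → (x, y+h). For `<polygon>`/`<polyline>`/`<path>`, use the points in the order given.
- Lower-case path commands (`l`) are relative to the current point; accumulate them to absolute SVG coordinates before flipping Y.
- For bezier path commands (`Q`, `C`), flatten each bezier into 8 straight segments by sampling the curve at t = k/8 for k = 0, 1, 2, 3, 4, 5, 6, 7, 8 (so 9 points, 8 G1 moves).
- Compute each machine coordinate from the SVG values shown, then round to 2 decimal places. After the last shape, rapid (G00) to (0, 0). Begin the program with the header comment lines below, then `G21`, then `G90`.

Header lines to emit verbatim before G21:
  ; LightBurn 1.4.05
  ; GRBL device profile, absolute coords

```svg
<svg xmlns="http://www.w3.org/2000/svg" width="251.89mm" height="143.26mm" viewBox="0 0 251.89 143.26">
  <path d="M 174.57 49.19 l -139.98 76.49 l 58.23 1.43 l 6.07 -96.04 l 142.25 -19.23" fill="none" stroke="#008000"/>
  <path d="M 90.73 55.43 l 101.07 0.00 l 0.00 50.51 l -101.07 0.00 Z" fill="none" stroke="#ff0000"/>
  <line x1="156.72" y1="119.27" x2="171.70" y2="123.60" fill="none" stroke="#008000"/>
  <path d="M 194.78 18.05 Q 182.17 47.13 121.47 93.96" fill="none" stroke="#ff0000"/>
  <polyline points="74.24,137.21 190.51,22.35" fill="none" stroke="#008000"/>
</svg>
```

viewBox `0 0 251.89 143.26` with mm width/height → 1 unit = 1 mm. Flip: y_m = 143.26 − y_svg.

**Shape 1** — `<path>` open polyline, stroke `#008000` → cut (S844, F913). Machine vertices: (174.57,94.07) → (34.59,17.58) → (92.82,16.15) → (98.89,112.19) → (241.14,131.42). Open path.

**Shape 2** — `<path>` rectangle, stroke `#ff0000` → score (S471, F1628). Machine vertices: (90.73,87.83) → (191.80,87.83) → (191.80,37.32) → (90.73,37.32) → (90.73,87.83). Closed: final G1 returns to the first vertex.

**Shape 3** — `<line>` line segment, stroke `#008000` → cut (S844, F913). Machine vertices: (156.72,23.99) → (171.70,19.66). Open path.

**Shape 4** — `<path>` quadratic bezier, stroke `#ff0000` → score (S471, F1628). Control points (SVG): P0=(194.78,18.05), P1=(182.17,47.13), P2=(121.47,93.96); sampled at t=k/8. Machine vertices: (194.78,125.21) → (190.88,117.66) → (185.47,109.56) → (178.56,100.90) → (170.15,91.69) → (160.23,81.93) → (148.81,71.61) → (135.89,60.73) → (121.47,49.30). Open path.

**Shape 5** — `<polyline>` line segment, stroke `#008000` → cut (S844, F913). Machine vertices: (74.24,6.05) → (190.51,120.91). Open path.

; LightBurn 1.4.05
; GRBL device profile, absolute coords
G21
G90
G00 X174.57 Y94.07
M3 S844
G1 X34.59 Y17.58 F913
G1 X92.82 Y16.15
G1 X98.89 Y112.19
G1 X241.14 Y131.42
M5
G00 X90.73 Y87.83
M3 S471
G1 X191.80 Y87.83 F1628
G1 X191.80 Y37.32
G1 X90.73 Y37.32
G1 X90.73 Y87.83
M5
G00 X156.72 Y23.99
M3 S844
G1 X171.70 Y19.66 F913
M5
G00 X194.78 Y125.21
M3 S471
G1 X190.88 Y117.66 F1628
G1 X185.47 Y109.56
G1 X178.56 Y100.90
G1 X170.15 Y91.69
G1 X160.23 Y81.93
G1 X148.81 Y71.61
G1 X135.89 Y60.73
G1 X121.47 Y49.30
M5
G00 X74.24 Y6.05
M3 S844
G1 X190.51 Y120.91 F913
M5
G00 X0.00 Y0.00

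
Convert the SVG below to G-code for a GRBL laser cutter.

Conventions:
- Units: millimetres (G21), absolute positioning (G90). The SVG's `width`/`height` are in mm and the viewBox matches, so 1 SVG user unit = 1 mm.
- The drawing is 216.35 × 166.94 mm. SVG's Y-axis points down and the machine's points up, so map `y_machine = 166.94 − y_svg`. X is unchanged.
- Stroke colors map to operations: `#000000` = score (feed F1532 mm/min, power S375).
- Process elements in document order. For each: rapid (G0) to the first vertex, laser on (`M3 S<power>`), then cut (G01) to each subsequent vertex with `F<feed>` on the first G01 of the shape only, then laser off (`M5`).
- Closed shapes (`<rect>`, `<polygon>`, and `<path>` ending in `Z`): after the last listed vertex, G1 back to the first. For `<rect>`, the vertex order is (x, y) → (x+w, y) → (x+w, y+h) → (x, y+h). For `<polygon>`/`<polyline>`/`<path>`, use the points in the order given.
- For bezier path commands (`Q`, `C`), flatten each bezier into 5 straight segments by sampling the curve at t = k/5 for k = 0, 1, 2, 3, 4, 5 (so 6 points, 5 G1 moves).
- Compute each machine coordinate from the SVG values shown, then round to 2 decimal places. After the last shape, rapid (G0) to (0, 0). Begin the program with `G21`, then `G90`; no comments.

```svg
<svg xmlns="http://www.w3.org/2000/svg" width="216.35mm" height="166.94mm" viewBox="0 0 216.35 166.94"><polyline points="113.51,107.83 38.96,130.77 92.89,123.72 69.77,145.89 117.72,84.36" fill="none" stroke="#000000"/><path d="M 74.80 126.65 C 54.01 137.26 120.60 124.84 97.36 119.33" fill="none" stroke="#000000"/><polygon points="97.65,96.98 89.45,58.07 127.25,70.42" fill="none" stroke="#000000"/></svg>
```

Since the viewBox matches the mm dimensions, user units are millimetres directly. The only transform is the Y-flip y_m = 166.94 − y_svg.

Shape 1 is a open polyline drawn with `<polyline>`. Its stroke #000000 means score at S375, F1532. After flipping Y the toolpath is (113.51,59.11) → (38.96,36.17) → (92.89,43.22) → (69.77,21.05) → (117.72,82.58).

Shape 2 is a cubic bezier drawn with `<path>`. Its stroke #000000 means score at S375, F1532. After flipping Y the toolpath is (74.80,40.29) → (71.39,36.45) → (80.45,36.70) → (93.47,39.60) → (101.94,43.71) → (97.36,47.61).

Shape 3 is a regular polygon drawn with `<polygon>`. Its stroke #000000 means score at S375, F1532. After flipping Y the toolpath is (97.65,69.96) → (89.45,108.87) → (127.25,96.52) → (97.65,69.96), returning to the start.

G21
G90
G0 X113.51 Y59.11
M3 S375
G01 X38.96 Y36.17 F1532
G01 X92.89 Y43.22
G01 X69.77 Y21.05
G01 X117.72 Y82.58
M5
G0 X74.80 Y40.29
M3 S375
G01 X71.39 Y36.45 F1532
G01 X80.45 Y36.70
G01 X93.47 Y39.60
G01 X101.94 Y43.71
G01 X97.36 Y47.61
M5
G0 X97.65 Y69.96
M3 S375
G01 X89.45 Y108.87 F1532
G01 X127.25 Y96.52
G01 X97.65 Y69.96
M5
G0 X0.00 Y0.00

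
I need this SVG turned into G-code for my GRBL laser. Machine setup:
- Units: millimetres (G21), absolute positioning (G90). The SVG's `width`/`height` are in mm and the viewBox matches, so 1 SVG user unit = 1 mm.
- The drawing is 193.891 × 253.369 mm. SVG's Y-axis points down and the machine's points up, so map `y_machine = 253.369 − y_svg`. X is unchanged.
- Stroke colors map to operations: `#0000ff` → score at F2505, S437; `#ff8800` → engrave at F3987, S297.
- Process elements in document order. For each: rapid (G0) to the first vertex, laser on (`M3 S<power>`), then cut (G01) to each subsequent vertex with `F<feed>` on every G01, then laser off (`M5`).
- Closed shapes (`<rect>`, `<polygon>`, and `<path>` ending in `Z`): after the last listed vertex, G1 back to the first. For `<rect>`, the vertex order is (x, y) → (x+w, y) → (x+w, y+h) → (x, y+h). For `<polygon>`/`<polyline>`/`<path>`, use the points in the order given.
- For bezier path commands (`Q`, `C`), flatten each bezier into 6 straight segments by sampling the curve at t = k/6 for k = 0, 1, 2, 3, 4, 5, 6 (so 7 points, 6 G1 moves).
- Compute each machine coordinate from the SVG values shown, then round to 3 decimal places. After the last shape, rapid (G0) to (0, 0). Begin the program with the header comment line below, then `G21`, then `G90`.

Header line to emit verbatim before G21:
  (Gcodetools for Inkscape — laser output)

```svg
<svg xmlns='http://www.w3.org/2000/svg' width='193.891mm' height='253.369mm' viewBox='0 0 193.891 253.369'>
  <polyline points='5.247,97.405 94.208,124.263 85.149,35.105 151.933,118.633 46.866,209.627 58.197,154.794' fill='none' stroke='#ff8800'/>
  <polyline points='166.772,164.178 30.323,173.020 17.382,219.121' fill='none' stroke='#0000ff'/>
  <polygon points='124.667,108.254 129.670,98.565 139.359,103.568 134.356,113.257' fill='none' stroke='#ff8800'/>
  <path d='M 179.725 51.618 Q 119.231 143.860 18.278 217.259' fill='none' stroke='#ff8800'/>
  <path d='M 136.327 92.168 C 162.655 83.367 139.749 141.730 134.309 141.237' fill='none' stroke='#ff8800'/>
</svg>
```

viewBox `0 0 193.891 253.369` with mm width/height → 1 unit = 1 mm. Flip: y_m = 253.369 − y_svg.

**Shape 1** — `<polyline>` open polyline, stroke `#ff8800` → engrave (S297, F3987). Machine vertices: (5.247,155.964) → (94.208,129.106) → (85.149,218.264) → (151.933,134.736) → (46.866,43.742) → (58.197,98.575). Open path.

**Shape 2** — `<polyline>` open polyline, stroke `#0000ff` → score (S437, F2505). Machine vertices: (166.772,89.191) → (30.323,80.349) → (17.382,34.248). Open path.

**Shape 3** — `<polygon>` regular polygon, stroke `#ff8800` → engrave (S297, F3987). Machine vertices: (124.667,145.115) → (129.670,154.804) → (139.359,149.801) → (134.356,140.112) → (124.667,145.115). Closed: final G1 returns to the first vertex.

**Shape 4** — `<path>` quadratic bezier, stroke `#ff8800` → engrave (S297, F3987). Control points (SVG): P0=(179.725,51.618), P1=(119.231,143.860), P2=(18.278,217.259); sampled at t=k/6. Machine vertices: (179.725,201.751) → (158.436,171.527) → (134.900,142.350) → (109.116,114.220) → (81.085,87.136) → (50.805,61.100) → (18.278,36.110). Open path.

**Shape 5** — `<path>` cubic bezier, stroke `#ff8800` → engrave (S297, F3987). Control points (SVG): P0=(136.327,92.168), P1=(162.655,83.367), P2=(139.749,141.730), P3=(134.309,141.237); sampled at t=k/6. Machine vertices: (136.327,161.201) → (145.697,160.588) → (148.714,152.281) → (147.231,139.782) → (143.101,126.590) → (138.176,116.207) → (134.309,112.132). Open path.

(Gcodetools for Inkscape — laser output)
G21
G90
G0 X5.247 Y155.964
M3 S297
G01 X94.208 Y129.106 F3987
G01 X85.149 Y218.264 F3987
G01 X151.933 Y134.736 F3987
G01 X46.866 Y43.742 F3987
G01 X58.197 Y98.575 F3987
M5
G0 X166.772 Y89.191
M3 S437
G01 X30.323 Y80.349 F2505
G01 X17.382 Y34.248 F2505
M5
G0 X124.667 Y145.115
M3 S297
G01 X129.670 Y154.804 F3987
G01 X139.359 Y149.801 F3987
G01 X134.356 Y140.112 F3987
G01 X124.667 Y145.115 F3987
M5
G0 X179.725 Y201.751
M3 S297
G01 X158.436 Y171.527 F3987
G01 X134.900 Y142.350 F3987
G01 X109.116 Y114.220 F3987
G01 X81.085 Y87.136 F3987
G01 X50.805 Y61.100 F3987
G01 X18.278 Y36.110 F3987
M5
G0 X136.327 Y161.201
M3 S297
G01 X145.697 Y160.588 F3987
G01 X148.714 Y152.281 F3987
G01 X147.231 Y139.782 F3987
G01 X143.101 Y126.590 F3987
G01 X138.176 Y116.207 F3987
G01 X134.309 Y112.132 F3987
M5
G0 X0.000 Y0.000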